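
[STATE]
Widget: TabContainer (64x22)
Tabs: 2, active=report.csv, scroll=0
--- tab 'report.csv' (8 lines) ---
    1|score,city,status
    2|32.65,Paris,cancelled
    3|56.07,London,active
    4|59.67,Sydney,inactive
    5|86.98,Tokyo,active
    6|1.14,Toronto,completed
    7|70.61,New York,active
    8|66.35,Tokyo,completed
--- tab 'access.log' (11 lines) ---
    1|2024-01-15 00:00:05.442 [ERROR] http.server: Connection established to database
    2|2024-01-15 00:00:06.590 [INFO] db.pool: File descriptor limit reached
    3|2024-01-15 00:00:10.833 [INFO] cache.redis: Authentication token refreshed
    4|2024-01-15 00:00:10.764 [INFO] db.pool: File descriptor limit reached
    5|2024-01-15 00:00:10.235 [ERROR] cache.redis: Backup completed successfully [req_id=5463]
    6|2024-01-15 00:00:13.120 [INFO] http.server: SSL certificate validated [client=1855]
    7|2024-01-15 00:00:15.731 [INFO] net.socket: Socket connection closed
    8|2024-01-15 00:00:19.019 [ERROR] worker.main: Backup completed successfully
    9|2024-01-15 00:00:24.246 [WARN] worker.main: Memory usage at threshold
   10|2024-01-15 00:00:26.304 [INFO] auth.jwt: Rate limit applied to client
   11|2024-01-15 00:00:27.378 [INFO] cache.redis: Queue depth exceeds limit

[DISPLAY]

[report.csv]│ access.log                                        
────────────────────────────────────────────────────────────────
score,city,status                                               
32.65,Paris,cancelled                                           
56.07,London,active                                             
59.67,Sydney,inactive                                           
86.98,Tokyo,active                                              
1.14,Toronto,completed                                          
70.61,New York,active                                           
66.35,Tokyo,completed                                           
                                                                
                                                                
                                                                
                                                                
                                                                
                                                                
                                                                
                                                                
                                                                
                                                                
                                                                
                                                                


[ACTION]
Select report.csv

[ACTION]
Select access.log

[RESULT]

 report.csv │[access.log]                                       
────────────────────────────────────────────────────────────────
2024-01-15 00:00:05.442 [ERROR] http.server: Connection establis
2024-01-15 00:00:06.590 [INFO] db.pool: File descriptor limit re
2024-01-15 00:00:10.833 [INFO] cache.redis: Authentication token
2024-01-15 00:00:10.764 [INFO] db.pool: File descriptor limit re
2024-01-15 00:00:10.235 [ERROR] cache.redis: Backup completed su
2024-01-15 00:00:13.120 [INFO] http.server: SSL certificate vali
2024-01-15 00:00:15.731 [INFO] net.socket: Socket connection clo
2024-01-15 00:00:19.019 [ERROR] worker.main: Backup completed su
2024-01-15 00:00:24.246 [WARN] worker.main: Memory usage at thre
2024-01-15 00:00:26.304 [INFO] auth.jwt: Rate limit applied to c
2024-01-15 00:00:27.378 [INFO] cache.redis: Queue depth exceeds 
                                                                
                                                                
                                                                
                                                                
                                                                
                                                                
                                                                
                                                                
                                                                


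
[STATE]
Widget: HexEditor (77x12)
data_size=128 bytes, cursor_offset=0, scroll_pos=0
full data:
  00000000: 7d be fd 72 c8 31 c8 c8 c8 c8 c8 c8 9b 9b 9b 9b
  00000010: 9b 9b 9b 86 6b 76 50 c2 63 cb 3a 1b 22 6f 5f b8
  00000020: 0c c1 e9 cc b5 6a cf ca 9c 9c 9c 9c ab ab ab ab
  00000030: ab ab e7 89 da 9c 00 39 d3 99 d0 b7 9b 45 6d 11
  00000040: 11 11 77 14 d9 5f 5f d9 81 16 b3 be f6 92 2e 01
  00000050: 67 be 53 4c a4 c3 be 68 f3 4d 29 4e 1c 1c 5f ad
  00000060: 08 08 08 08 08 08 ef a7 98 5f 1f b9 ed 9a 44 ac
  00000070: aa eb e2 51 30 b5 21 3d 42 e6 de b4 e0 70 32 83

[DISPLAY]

00000000  7D be fd 72 c8 31 c8 c8  c8 c8 c8 c8 9b 9b 9b 9b  |}..r.1..........
00000010  9b 9b 9b 86 6b 76 50 c2  63 cb 3a 1b 22 6f 5f b8  |....kvP.c.:."o_.
00000020  0c c1 e9 cc b5 6a cf ca  9c 9c 9c 9c ab ab ab ab  |.....j..........
00000030  ab ab e7 89 da 9c 00 39  d3 99 d0 b7 9b 45 6d 11  |.......9.....Em.
00000040  11 11 77 14 d9 5f 5f d9  81 16 b3 be f6 92 2e 01  |..w..__.........
00000050  67 be 53 4c a4 c3 be 68  f3 4d 29 4e 1c 1c 5f ad  |g.SL...h.M)N.._.
00000060  08 08 08 08 08 08 ef a7  98 5f 1f b9 ed 9a 44 ac  |........._....D.
00000070  aa eb e2 51 30 b5 21 3d  42 e6 de b4 e0 70 32 83  |...Q0.!=B....p2.
                                                                             
                                                                             
                                                                             
                                                                             


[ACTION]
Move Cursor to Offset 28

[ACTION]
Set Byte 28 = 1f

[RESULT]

00000000  7d be fd 72 c8 31 c8 c8  c8 c8 c8 c8 9b 9b 9b 9b  |}..r.1..........
00000010  9b 9b 9b 86 6b 76 50 c2  63 cb 3a 1b 1F 6f 5f b8  |....kvP.c.:..o_.
00000020  0c c1 e9 cc b5 6a cf ca  9c 9c 9c 9c ab ab ab ab  |.....j..........
00000030  ab ab e7 89 da 9c 00 39  d3 99 d0 b7 9b 45 6d 11  |.......9.....Em.
00000040  11 11 77 14 d9 5f 5f d9  81 16 b3 be f6 92 2e 01  |..w..__.........
00000050  67 be 53 4c a4 c3 be 68  f3 4d 29 4e 1c 1c 5f ad  |g.SL...h.M)N.._.
00000060  08 08 08 08 08 08 ef a7  98 5f 1f b9 ed 9a 44 ac  |........._....D.
00000070  aa eb e2 51 30 b5 21 3d  42 e6 de b4 e0 70 32 83  |...Q0.!=B....p2.
                                                                             
                                                                             
                                                                             
                                                                             


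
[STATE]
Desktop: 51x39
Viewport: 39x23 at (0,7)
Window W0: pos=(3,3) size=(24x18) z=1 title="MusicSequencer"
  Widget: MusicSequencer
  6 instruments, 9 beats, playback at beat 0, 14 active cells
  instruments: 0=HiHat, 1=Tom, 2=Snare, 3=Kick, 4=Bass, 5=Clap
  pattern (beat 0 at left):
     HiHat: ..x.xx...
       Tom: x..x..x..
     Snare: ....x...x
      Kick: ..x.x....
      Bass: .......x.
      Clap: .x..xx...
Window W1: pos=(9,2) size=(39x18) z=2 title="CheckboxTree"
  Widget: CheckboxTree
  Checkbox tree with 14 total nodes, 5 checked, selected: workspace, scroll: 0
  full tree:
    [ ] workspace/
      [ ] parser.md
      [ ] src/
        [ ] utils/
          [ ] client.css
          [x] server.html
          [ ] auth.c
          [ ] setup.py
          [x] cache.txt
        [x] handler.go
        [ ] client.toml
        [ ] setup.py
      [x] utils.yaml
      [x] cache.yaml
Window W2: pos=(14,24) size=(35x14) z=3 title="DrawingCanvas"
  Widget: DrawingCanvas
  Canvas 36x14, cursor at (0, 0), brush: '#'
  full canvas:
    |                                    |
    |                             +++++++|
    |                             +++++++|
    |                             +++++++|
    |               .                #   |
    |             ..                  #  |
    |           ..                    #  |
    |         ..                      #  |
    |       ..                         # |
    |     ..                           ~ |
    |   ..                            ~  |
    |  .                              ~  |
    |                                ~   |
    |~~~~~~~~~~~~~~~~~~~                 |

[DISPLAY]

   ┃ HiHa┃   [-] src/                  
   ┃   To┃     [-] utils/              
   ┃ Snar┃       [ ] client.css        
   ┃  Kic┃       [x] server.html       
   ┃  Bas┃       [ ] auth.c            
   ┃  Cla┃       [ ] setup.py          
   ┃     ┃       [x] cache.txt         
   ┃     ┃     [x] handler.go          
   ┃     ┃     [ ] client.toml         
   ┃     ┃     [ ] setup.py            
   ┃     ┃   [x] utils.yaml            
   ┃     ┃   [x] cache.yaml            
   ┃     ┗━━━━━━━━━━━━━━━━━━━━━━━━━━━━━
   ┗━━━━━━━━━━━━━━━━━━━━━━┛            
                                       
                                       
                                       
              ┏━━━━━━━━━━━━━━━━━━━━━━━━
              ┃ DrawingCanvas          
              ┠────────────────────────
              ┃+                       
              ┃                        
              ┃                        


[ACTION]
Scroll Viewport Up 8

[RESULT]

                                       
                                       
         ┏━━━━━━━━━━━━━━━━━━━━━━━━━━━━━
   ┏━━━━━┃ CheckboxTree                
   ┃ Musi┠─────────────────────────────
   ┠─────┃>[-] workspace/              
   ┃     ┃   [ ] parser.md             
   ┃ HiHa┃   [-] src/                  
   ┃   To┃     [-] utils/              
   ┃ Snar┃       [ ] client.css        
   ┃  Kic┃       [x] server.html       
   ┃  Bas┃       [ ] auth.c            
   ┃  Cla┃       [ ] setup.py          
   ┃     ┃       [x] cache.txt         
   ┃     ┃     [x] handler.go          
   ┃     ┃     [ ] client.toml         
   ┃     ┃     [ ] setup.py            
   ┃     ┃   [x] utils.yaml            
   ┃     ┃   [x] cache.yaml            
   ┃     ┗━━━━━━━━━━━━━━━━━━━━━━━━━━━━━
   ┗━━━━━━━━━━━━━━━━━━━━━━┛            
                                       
                                       


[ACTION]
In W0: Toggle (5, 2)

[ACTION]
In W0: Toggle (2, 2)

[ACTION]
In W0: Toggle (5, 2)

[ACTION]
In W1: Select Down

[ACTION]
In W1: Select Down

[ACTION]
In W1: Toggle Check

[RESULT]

                                       
                                       
         ┏━━━━━━━━━━━━━━━━━━━━━━━━━━━━━
   ┏━━━━━┃ CheckboxTree                
   ┃ Musi┠─────────────────────────────
   ┠─────┃ [-] workspace/              
   ┃     ┃   [ ] parser.md             
   ┃ HiHa┃>  [x] src/                  
   ┃   To┃     [x] utils/              
   ┃ Snar┃       [x] client.css        
   ┃  Kic┃       [x] server.html       
   ┃  Bas┃       [x] auth.c            
   ┃  Cla┃       [x] setup.py          
   ┃     ┃       [x] cache.txt         
   ┃     ┃     [x] handler.go          
   ┃     ┃     [x] client.toml         
   ┃     ┃     [x] setup.py            
   ┃     ┃   [x] utils.yaml            
   ┃     ┃   [x] cache.yaml            
   ┃     ┗━━━━━━━━━━━━━━━━━━━━━━━━━━━━━
   ┗━━━━━━━━━━━━━━━━━━━━━━┛            
                                       
                                       


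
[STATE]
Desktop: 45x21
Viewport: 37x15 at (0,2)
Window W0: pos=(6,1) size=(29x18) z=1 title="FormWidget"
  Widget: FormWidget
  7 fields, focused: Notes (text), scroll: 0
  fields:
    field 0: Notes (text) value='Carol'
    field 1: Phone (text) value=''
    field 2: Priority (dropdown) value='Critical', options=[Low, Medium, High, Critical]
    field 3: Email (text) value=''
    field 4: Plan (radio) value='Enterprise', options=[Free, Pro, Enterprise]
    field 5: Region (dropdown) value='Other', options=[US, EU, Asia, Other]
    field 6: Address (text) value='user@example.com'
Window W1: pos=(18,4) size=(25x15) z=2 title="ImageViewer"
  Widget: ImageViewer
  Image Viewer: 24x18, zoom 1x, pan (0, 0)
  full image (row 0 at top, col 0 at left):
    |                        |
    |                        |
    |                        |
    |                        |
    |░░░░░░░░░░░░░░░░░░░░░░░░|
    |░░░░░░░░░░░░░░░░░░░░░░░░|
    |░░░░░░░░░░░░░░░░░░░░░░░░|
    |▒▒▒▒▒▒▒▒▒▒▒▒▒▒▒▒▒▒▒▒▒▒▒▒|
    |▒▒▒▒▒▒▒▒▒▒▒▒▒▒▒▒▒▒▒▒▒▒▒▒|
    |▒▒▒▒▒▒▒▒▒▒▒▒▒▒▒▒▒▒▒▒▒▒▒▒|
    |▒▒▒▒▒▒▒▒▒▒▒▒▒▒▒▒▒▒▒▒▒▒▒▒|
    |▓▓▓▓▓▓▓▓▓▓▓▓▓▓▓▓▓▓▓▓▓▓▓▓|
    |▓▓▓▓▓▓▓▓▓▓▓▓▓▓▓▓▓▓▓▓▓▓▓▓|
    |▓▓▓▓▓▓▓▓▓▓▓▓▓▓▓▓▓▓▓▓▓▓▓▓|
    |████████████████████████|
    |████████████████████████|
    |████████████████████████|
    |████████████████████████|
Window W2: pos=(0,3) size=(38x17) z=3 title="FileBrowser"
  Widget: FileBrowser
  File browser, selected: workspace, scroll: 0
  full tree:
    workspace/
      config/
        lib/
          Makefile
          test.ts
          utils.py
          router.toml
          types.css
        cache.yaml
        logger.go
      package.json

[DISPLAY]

      ┃ FormWidget                ┃  
┏━━━━━━━━━━━━━━━━━━━━━━━━━━━━━━━━━━━━
┃ FileBrowser                        
┠────────────────────────────────────
┃> [-] workspace/                    
┃    [+] config/                     
┃    package.json                    
┃                                    
┃                                    
┃                                    
┃                                    
┃                                    
┃                                    
┃                                    
┃                                    


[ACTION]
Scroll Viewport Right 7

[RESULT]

 FormWidget                ┃         
━━━━━━━━━━━━━━━━━━━━━━━━━━━━━━┓      
rowser                        ┃━━━━┓ 
──────────────────────────────┨    ┃ 
workspace/                    ┃────┨ 
] config/                     ┃    ┃ 
ckage.json                    ┃    ┃ 
                              ┃    ┃ 
                              ┃    ┃ 
                              ┃░░░░┃ 
                              ┃░░░░┃ 
                              ┃░░░░┃ 
                              ┃▒▒▒▒┃ 
                              ┃▒▒▒▒┃ 
                              ┃▒▒▒▒┃ 


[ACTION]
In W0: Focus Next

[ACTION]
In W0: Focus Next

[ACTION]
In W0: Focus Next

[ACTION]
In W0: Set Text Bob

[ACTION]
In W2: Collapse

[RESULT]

 FormWidget                ┃         
━━━━━━━━━━━━━━━━━━━━━━━━━━━━━━┓      
rowser                        ┃━━━━┓ 
──────────────────────────────┨    ┃ 
workspace/                    ┃────┨ 
                              ┃    ┃ 
                              ┃    ┃ 
                              ┃    ┃ 
                              ┃    ┃ 
                              ┃░░░░┃ 
                              ┃░░░░┃ 
                              ┃░░░░┃ 
                              ┃▒▒▒▒┃ 
                              ┃▒▒▒▒┃ 
                              ┃▒▒▒▒┃ 


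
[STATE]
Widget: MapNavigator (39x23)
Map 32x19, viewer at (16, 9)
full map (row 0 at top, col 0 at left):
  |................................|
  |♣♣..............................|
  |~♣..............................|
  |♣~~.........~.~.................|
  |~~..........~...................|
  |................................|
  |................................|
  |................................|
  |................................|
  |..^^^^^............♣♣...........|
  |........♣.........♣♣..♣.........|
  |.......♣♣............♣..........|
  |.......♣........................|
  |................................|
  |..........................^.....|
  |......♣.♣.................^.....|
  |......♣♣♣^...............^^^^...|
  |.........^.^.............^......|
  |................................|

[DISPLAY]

                                       
                                       
   ................................    
   ♣♣..............................    
   ~♣..............................    
   ♣~~.........~.~.................    
   ~~..........~...................    
   ................................    
   ................................    
   ................................    
   ................................    
   ..^^^^^.........@..♣♣...........    
   ........♣.........♣♣..♣.........    
   .......♣♣............♣..........    
   .......♣........................    
   ................................    
   ..........................^.....    
   ......♣.♣.................^.....    
   ......♣♣♣^...............^^^^...    
   .........^.^.............^......    
   ................................    
                                       
                                       


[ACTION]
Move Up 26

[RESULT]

                                       
                                       
                                       
                                       
                                       
                                       
                                       
                                       
                                       
                                       
                                       
   ................@...............    
   ♣♣..............................    
   ~♣..............................    
   ♣~~.........~.~.................    
   ~~..........~...................    
   ................................    
   ................................    
   ................................    
   ................................    
   ..^^^^^............♣♣...........    
   ........♣.........♣♣..♣.........    
   .......♣♣............♣..........    


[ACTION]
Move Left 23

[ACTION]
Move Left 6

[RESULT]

                                       
                                       
                                       
                                       
                                       
                                       
                                       
                                       
                                       
                                       
                                       
                   @...................
                   ♣♣..................
                   ~♣..................
                   ♣~~.........~.~.....
                   ~~..........~.......
                   ....................
                   ....................
                   ....................
                   ....................
                   ..^^^^^............♣
                   ........♣.........♣♣
                   .......♣♣...........


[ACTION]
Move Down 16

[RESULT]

                   ....................
                   ....................
                   ....................
                   ....................
                   ..^^^^^............♣
                   ........♣.........♣♣
                   .......♣♣...........
                   .......♣............
                   ....................
                   ....................
                   ......♣.♣...........
                   @.....♣♣♣^..........
                   .........^.^........
                   ....................
                                       
                                       
                                       
                                       
                                       
                                       
                                       
                                       
                                       


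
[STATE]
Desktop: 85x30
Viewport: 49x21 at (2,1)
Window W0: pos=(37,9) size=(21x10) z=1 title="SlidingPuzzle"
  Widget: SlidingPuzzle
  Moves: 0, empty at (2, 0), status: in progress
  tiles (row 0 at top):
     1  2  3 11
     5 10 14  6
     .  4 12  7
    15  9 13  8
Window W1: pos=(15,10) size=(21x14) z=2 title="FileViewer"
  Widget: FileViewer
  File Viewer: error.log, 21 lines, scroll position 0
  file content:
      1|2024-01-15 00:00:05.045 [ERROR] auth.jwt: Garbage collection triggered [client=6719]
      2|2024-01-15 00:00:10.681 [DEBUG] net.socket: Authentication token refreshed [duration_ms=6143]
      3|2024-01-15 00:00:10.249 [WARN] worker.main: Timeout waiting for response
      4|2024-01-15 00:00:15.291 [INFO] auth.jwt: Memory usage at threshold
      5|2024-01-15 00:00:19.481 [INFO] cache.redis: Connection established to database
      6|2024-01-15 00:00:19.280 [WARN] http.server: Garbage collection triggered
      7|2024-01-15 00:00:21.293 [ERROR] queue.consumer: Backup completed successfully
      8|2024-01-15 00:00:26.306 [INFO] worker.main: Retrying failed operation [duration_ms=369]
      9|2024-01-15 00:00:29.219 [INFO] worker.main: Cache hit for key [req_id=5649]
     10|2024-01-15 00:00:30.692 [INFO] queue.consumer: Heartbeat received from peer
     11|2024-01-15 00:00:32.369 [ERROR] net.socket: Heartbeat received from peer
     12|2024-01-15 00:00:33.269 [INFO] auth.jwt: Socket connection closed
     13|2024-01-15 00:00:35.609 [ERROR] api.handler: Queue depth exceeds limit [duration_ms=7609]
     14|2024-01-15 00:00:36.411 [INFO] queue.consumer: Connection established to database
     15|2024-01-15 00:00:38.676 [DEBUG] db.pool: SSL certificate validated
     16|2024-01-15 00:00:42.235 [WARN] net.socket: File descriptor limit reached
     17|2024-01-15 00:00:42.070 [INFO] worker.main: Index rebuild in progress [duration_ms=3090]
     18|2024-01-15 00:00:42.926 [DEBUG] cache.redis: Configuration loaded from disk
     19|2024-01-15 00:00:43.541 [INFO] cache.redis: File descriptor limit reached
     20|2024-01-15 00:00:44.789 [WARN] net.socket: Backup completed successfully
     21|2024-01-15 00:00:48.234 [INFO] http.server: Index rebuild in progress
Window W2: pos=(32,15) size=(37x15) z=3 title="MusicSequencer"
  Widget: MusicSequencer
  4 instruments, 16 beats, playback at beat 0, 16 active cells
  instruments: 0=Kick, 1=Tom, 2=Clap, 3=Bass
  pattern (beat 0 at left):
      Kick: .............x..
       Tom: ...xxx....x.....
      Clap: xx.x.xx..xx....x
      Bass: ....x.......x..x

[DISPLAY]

                                                 
                                                 
                                                 
                                                 
                                                 
                                                 
                                                 
                                                 
                                   ┏━━━━━━━━━━━━━
             ┏━━━━━━━━━━━━━━━━━━━┓ ┃ SlidingPuzzl
             ┃ FileViewer        ┃ ┠─────────────
             ┠───────────────────┨ ┃┌────┬────┬──
             ┃2024-01-15 00:00:0▲┃ ┃│  1 │  2 │  
             ┃2024-01-15 00:00:1█┃ ┃├────┼────┼──
             ┃2024-01-15 00:00┏━━━━━━━━━━━━━━━━━━
             ┃2024-01-15 00:00┃ MusicSequencer   
             ┃2024-01-15 00:00┠──────────────────
             ┃2024-01-15 00:00┃     ▼123456789012
             ┃2024-01-15 00:00┃ Kick·············
             ┃2024-01-15 00:00┃  Tom···███····█··
             ┃2024-01-15 00:00┃ Clap██·█·██··██··


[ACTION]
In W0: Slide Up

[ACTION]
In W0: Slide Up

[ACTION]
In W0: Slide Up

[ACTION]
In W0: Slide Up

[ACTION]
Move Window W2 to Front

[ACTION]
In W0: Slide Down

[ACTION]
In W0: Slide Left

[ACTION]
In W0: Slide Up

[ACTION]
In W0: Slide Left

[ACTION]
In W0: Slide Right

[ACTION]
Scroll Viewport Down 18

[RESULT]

                                   ┏━━━━━━━━━━━━━
             ┏━━━━━━━━━━━━━━━━━━━┓ ┃ SlidingPuzzl
             ┃ FileViewer        ┃ ┠─────────────
             ┠───────────────────┨ ┃┌────┬────┬──
             ┃2024-01-15 00:00:0▲┃ ┃│  1 │  2 │  
             ┃2024-01-15 00:00:1█┃ ┃├────┼────┼──
             ┃2024-01-15 00:00┏━━━━━━━━━━━━━━━━━━
             ┃2024-01-15 00:00┃ MusicSequencer   
             ┃2024-01-15 00:00┠──────────────────
             ┃2024-01-15 00:00┃     ▼123456789012
             ┃2024-01-15 00:00┃ Kick·············
             ┃2024-01-15 00:00┃  Tom···███····█··
             ┃2024-01-15 00:00┃ Clap██·█·██··██··
             ┃2024-01-15 00:00┃ Bass····█·······█
             ┗━━━━━━━━━━━━━━━━┃                  
                              ┃                  
                              ┃                  
                              ┃                  
                              ┃                  
                              ┃                  
                              ┗━━━━━━━━━━━━━━━━━━


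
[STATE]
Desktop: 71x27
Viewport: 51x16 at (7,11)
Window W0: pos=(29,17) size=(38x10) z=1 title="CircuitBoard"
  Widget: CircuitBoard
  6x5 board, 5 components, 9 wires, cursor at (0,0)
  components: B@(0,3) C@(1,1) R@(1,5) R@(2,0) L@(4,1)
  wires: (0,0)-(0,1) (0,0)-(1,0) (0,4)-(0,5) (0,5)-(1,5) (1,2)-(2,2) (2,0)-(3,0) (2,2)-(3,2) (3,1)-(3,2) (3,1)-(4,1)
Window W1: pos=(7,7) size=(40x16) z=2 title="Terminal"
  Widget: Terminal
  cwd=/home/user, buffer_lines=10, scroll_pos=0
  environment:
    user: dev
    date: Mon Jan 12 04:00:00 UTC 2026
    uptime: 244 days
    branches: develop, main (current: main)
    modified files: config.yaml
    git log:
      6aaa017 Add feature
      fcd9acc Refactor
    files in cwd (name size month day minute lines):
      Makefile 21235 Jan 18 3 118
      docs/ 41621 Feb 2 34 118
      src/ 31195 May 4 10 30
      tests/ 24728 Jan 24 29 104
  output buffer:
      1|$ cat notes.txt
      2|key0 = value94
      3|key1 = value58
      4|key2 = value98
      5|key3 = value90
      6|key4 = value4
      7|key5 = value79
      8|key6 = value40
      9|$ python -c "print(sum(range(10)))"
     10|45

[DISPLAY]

┃key0 = value94                        ┃           
┃key1 = value58                        ┃           
┃key2 = value98                        ┃           
┃key3 = value90                        ┃           
┃key4 = value4                         ┃           
┃key5 = value79                        ┃           
┃key6 = value40                        ┃━━━━━━━━━━━
┃$ python -c "print(sum(range(10)))"   ┃           
┃45                                    ┃───────────
┃$ █                                   ┃           
┃                                      ┃   · ─ ·   
┗━━━━━━━━━━━━━━━━━━━━━━━━━━━━━━━━━━━━━━┛       │   
                      ┃1   ·   C   ·           R   
                      ┃            │               
                      ┃2   R       ·               
                      ┗━━━━━━━━━━━━━━━━━━━━━━━━━━━━


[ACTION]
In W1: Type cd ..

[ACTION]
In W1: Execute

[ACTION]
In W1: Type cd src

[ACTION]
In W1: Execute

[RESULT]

┃key3 = value90                        ┃           
┃key4 = value4                         ┃           
┃key5 = value79                        ┃           
┃key6 = value40                        ┃           
┃$ python -c "print(sum(range(10)))"   ┃           
┃45                                    ┃           
┃$ cd ..                               ┃━━━━━━━━━━━
┃                                      ┃           
┃$ cd src                              ┃───────────
┃                                      ┃           
┃$ █                                   ┃   · ─ ·   
┗━━━━━━━━━━━━━━━━━━━━━━━━━━━━━━━━━━━━━━┛       │   
                      ┃1   ·   C   ·           R   
                      ┃            │               
                      ┃2   R       ·               
                      ┗━━━━━━━━━━━━━━━━━━━━━━━━━━━━


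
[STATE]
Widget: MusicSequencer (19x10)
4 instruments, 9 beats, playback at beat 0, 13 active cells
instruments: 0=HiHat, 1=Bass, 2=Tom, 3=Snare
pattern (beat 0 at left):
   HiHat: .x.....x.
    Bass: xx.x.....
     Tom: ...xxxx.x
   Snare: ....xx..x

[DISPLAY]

      ▼12345678    
 HiHat·█·····█·    
  Bass██·█·····    
   Tom···████·█    
 Snare····██··█    
                   
                   
                   
                   
                   


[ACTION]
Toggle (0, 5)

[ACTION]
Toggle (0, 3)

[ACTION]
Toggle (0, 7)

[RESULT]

      ▼12345678    
 HiHat·█·█·█···    
  Bass██·█·····    
   Tom···████·█    
 Snare····██··█    
                   
                   
                   
                   
                   


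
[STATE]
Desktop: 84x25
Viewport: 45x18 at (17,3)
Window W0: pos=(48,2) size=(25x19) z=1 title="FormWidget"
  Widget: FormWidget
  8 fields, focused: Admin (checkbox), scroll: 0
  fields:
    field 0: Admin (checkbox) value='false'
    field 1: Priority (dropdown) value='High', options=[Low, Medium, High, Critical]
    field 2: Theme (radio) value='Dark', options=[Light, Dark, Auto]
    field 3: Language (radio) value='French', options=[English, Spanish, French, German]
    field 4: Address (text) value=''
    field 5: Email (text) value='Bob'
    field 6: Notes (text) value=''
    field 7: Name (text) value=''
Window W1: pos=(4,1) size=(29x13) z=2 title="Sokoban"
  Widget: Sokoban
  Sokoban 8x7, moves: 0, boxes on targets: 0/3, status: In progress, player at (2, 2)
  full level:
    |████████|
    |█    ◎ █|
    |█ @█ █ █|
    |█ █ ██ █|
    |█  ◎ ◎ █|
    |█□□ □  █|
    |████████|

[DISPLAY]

───────────────┨               ┃ FormWidget  
               ┃               ┠─────────────
               ┃               ┃> Admin:     
               ┃               ┃  Priority:  
               ┃               ┃  Theme:     
               ┃               ┃  Language:  
               ┃               ┃  Address:   
               ┃               ┃  Email:     
3              ┃               ┃  Notes:     
               ┃               ┃  Name:      
━━━━━━━━━━━━━━━┛               ┃             
                               ┃             
                               ┃             
                               ┃             
                               ┃             
                               ┃             
                               ┃             
                               ┗━━━━━━━━━━━━━


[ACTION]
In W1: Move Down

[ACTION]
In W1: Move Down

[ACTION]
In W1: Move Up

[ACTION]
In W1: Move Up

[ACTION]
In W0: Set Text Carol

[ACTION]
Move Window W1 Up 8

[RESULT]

               ┃               ┃ FormWidget  
               ┃               ┠─────────────
               ┃               ┃> Admin:     
               ┃               ┃  Priority:  
               ┃               ┃  Theme:     
               ┃               ┃  Language:  
               ┃               ┃  Address:   
3              ┃               ┃  Email:     
               ┃               ┃  Notes:     
━━━━━━━━━━━━━━━┛               ┃  Name:      
                               ┃             
                               ┃             
                               ┃             
                               ┃             
                               ┃             
                               ┃             
                               ┃             
                               ┗━━━━━━━━━━━━━


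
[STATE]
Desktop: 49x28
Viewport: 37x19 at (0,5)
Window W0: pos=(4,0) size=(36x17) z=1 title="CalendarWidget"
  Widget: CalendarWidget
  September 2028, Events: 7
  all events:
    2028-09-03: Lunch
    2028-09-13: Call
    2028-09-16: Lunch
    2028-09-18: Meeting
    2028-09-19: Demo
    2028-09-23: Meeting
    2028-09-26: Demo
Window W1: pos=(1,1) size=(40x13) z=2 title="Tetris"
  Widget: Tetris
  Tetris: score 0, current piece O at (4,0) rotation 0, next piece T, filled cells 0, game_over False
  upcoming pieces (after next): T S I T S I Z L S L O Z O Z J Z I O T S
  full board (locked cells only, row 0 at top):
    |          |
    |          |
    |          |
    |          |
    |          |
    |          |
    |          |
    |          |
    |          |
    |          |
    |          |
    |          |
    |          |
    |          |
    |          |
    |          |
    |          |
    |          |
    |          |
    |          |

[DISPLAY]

 ┃          │ ▒                      
 ┃          │▒▒▒                     
 ┃          │                        
 ┃          │                        
 ┃          │                        
 ┃          │Score:                  
 ┃          │0                       
 ┃          │                        
 ┗━━━━━━━━━━━━━━━━━━━━━━━━━━━━━━━━━━━
    ┃                                
    ┃                                
    ┗━━━━━━━━━━━━━━━━━━━━━━━━━━━━━━━━
                                     
                                     
                                     
                                     
                                     
                                     
                                     


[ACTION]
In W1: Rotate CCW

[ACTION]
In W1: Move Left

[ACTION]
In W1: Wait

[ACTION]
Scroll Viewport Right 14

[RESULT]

│ ▒                         ┃        
│▒▒▒                        ┃        
│                           ┃        
│                           ┃        
│                           ┃        
│Score:                     ┃        
│0                          ┃        
│                           ┃        
━━━━━━━━━━━━━━━━━━━━━━━━━━━━┛        
                           ┃         
                           ┃         
━━━━━━━━━━━━━━━━━━━━━━━━━━━┛         
                                     
                                     
                                     
                                     
                                     
                                     
                                     


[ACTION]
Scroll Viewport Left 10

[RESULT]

          │ ▒                        
          │▒▒▒                       
          │                          
          │                          
          │                          
          │Score:                    
          │0                         
          │                          
━━━━━━━━━━━━━━━━━━━━━━━━━━━━━━━━━━━━━
  ┃                                  
  ┃                                  
  ┗━━━━━━━━━━━━━━━━━━━━━━━━━━━━━━━━━━
                                     
                                     
                                     
                                     
                                     
                                     
                                     


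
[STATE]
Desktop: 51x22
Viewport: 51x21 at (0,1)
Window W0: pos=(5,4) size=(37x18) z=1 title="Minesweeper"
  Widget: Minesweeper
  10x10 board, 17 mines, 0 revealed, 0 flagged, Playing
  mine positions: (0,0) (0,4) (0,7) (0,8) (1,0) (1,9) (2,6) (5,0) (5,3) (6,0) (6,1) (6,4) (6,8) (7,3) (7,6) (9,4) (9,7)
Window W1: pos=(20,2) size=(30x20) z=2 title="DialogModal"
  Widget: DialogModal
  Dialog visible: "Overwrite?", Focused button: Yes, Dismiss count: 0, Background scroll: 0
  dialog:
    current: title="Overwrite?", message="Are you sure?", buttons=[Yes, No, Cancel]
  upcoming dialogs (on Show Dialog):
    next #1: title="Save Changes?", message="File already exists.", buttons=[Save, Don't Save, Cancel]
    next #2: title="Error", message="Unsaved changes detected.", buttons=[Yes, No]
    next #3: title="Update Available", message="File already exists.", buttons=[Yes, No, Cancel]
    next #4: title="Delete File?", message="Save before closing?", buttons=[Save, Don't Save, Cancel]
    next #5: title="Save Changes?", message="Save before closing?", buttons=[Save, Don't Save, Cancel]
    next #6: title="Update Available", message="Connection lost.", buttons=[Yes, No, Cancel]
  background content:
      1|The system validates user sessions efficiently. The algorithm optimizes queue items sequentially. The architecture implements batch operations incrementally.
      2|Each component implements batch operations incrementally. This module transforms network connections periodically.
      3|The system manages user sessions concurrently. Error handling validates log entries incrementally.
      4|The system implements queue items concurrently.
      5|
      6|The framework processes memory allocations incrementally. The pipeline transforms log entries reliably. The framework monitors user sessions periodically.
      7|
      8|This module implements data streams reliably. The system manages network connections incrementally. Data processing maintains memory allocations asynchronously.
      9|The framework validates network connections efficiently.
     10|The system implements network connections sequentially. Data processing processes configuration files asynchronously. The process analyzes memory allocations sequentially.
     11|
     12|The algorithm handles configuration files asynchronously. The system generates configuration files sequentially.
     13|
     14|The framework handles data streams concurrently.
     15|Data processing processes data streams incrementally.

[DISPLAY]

                                                   
                    ┏━━━━━━━━━━━━━━━━━━━━━━━━━━━━┓ 
                    ┃ DialogModal                ┃ 
     ┏━━━━━━━━━━━━━━┠────────────────────────────┨ 
     ┃ Minesweeper  ┃The system validates user se┃ 
     ┠──────────────┃Each component implements ba┃ 
     ┃■■■■■■■■■■    ┃The system manages user sess┃ 
     ┃■■■■■■■■■■    ┃The system implements queue ┃ 
     ┃■■■■■■■■■■    ┃                            ┃ 
     ┃■■■■■■■■■■    ┃Th┌─────────────────────┐emo┃ 
     ┃■■■■■■■■■■    ┃  │      Overwrite?     │   ┃ 
     ┃■■■■■■■■■■    ┃Th│    Are you sure?    │ta ┃ 
     ┃■■■■■■■■■■    ┃Th│ [Yes]  No   Cancel  │etw┃ 
     ┃■■■■■■■■■■    ┃Th└─────────────────────┘wor┃ 
     ┃■■■■■■■■■■    ┃                            ┃ 
     ┃■■■■■■■■■■    ┃The algorithm handles config┃ 
     ┃              ┃                            ┃ 
     ┃              ┃The framework handles data s┃ 
     ┃              ┃Data processing processes da┃ 
     ┃              ┃                            ┃ 
     ┗━━━━━━━━━━━━━━┗━━━━━━━━━━━━━━━━━━━━━━━━━━━━┛ 


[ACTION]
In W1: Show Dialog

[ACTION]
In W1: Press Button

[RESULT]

                                                   
                    ┏━━━━━━━━━━━━━━━━━━━━━━━━━━━━┓ 
                    ┃ DialogModal                ┃ 
     ┏━━━━━━━━━━━━━━┠────────────────────────────┨ 
     ┃ Minesweeper  ┃The system validates user se┃ 
     ┠──────────────┃Each component implements ba┃ 
     ┃■■■■■■■■■■    ┃The system manages user sess┃ 
     ┃■■■■■■■■■■    ┃The system implements queue ┃ 
     ┃■■■■■■■■■■    ┃                            ┃ 
     ┃■■■■■■■■■■    ┃The framework processes memo┃ 
     ┃■■■■■■■■■■    ┃                            ┃ 
     ┃■■■■■■■■■■    ┃This module implements data ┃ 
     ┃■■■■■■■■■■    ┃The framework validates netw┃ 
     ┃■■■■■■■■■■    ┃The system implements networ┃ 
     ┃■■■■■■■■■■    ┃                            ┃ 
     ┃■■■■■■■■■■    ┃The algorithm handles config┃ 
     ┃              ┃                            ┃ 
     ┃              ┃The framework handles data s┃ 
     ┃              ┃Data processing processes da┃ 
     ┃              ┃                            ┃ 
     ┗━━━━━━━━━━━━━━┗━━━━━━━━━━━━━━━━━━━━━━━━━━━━┛ 
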